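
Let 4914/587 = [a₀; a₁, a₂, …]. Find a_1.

4914 = 8·587 + 218   →  a_0 = 8
587 = 2·218 + 151   →  a_1 = 2

2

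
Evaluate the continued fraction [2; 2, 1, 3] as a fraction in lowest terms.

26/11

Using pₖ = aₖpₖ₋₁ + pₖ₋₂ and qₖ = aₖqₖ₋₁ + qₖ₋₂:
  k=0: a=2, p=2, q=1
  k=1: a=2, p=5, q=2
  k=2: a=1, p=7, q=3
  k=3: a=3, p=26, q=11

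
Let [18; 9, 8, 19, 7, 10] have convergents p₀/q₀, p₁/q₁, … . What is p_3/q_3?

Using pₖ = aₖpₖ₋₁ + pₖ₋₂, qₖ = aₖqₖ₋₁ + qₖ₋₂ (with p₋₁=1, p₋₂=0, q₋₁=0, q₋₂=1):
  k=0: a=18, p=18, q=1
  k=1: a=9, p=163, q=9
  k=2: a=8, p=1322, q=73
  k=3: a=19, p=25281, q=1396

25281/1396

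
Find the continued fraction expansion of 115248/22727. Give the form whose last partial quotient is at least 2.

[5; 14, 11, 8, 18]

115248 = 5×22727 + 1613
22727 = 14×1613 + 145
1613 = 11×145 + 18
145 = 8×18 + 1
18 = 18×1 + 0  (stop)
So 115248/22727 = [5; 14, 11, 8, 18].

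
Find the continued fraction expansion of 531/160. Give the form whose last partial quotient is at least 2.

531 = 3×160 + 51
160 = 3×51 + 7
51 = 7×7 + 2
7 = 3×2 + 1
2 = 2×1 + 0  (stop)
So 531/160 = [3; 3, 7, 3, 2].

[3; 3, 7, 3, 2]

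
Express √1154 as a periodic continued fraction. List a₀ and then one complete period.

[33; 1, 32, 1, 66]

a₀ = ⌊√1154⌋ = 33.
With m₀=0, d₀=1 and mₖ₊₁ = dₖaₖ − mₖ, dₖ₊₁ = (n − mₖ₊₁²)/dₖ, aₖ₊₁ = ⌊(a₀+mₖ₊₁)/dₖ₊₁⌋:
  k=1: m=33, d=65, a=1
  k=2: m=32, d=2, a=32
  k=3: m=32, d=65, a=1
  k=4: m=33, d=1, a=66
d=1 and a=2a₀=66 at k=4, so the next step gives (m, d) = (33, 65) again — its k=1 value — and the period has length 4.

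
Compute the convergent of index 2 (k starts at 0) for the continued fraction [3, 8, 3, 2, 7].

78/25

Using pₖ = aₖpₖ₋₁ + pₖ₋₂, qₖ = aₖqₖ₋₁ + qₖ₋₂ (with p₋₁=1, p₋₂=0, q₋₁=0, q₋₂=1):
  k=0: a=3, p=3, q=1
  k=1: a=8, p=25, q=8
  k=2: a=3, p=78, q=25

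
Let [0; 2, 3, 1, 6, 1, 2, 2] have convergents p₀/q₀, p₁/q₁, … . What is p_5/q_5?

31/70

Using pₖ = aₖpₖ₋₁ + pₖ₋₂, qₖ = aₖqₖ₋₁ + qₖ₋₂ (with p₋₁=1, p₋₂=0, q₋₁=0, q₋₂=1):
  k=0: a=0, p=0, q=1
  k=1: a=2, p=1, q=2
  k=2: a=3, p=3, q=7
  k=3: a=1, p=4, q=9
  k=4: a=6, p=27, q=61
  k=5: a=1, p=31, q=70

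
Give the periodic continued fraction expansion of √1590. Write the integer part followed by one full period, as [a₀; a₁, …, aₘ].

a₀ = ⌊√1590⌋ = 39.
With m₀=0, d₀=1 and mₖ₊₁ = dₖaₖ − mₖ, dₖ₊₁ = (n − mₖ₊₁²)/dₖ, aₖ₊₁ = ⌊(a₀+mₖ₊₁)/dₖ₊₁⌋:
  k=1: m=39, d=69, a=1
  k=2: m=30, d=10, a=6
  k=3: m=30, d=69, a=1
  k=4: m=39, d=1, a=78
d=1 and a=2a₀=78 at k=4, so the next step gives (m, d) = (39, 69) again — its k=1 value — and the period has length 4.

[39; 1, 6, 1, 78]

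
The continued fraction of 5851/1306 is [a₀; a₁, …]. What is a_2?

12

5851 = 4·1306 + 627   →  a_0 = 4
1306 = 2·627 + 52   →  a_1 = 2
627 = 12·52 + 3   →  a_2 = 12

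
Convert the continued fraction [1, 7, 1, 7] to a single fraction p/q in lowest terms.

Using pₖ = aₖpₖ₋₁ + pₖ₋₂ and qₖ = aₖqₖ₋₁ + qₖ₋₂:
  k=0: a=1, p=1, q=1
  k=1: a=7, p=8, q=7
  k=2: a=1, p=9, q=8
  k=3: a=7, p=71, q=63

71/63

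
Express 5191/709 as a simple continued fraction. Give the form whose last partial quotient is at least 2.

5191 = 7×709 + 228
709 = 3×228 + 25
228 = 9×25 + 3
25 = 8×3 + 1
3 = 3×1 + 0  (stop)
So 5191/709 = [7; 3, 9, 8, 3].

[7; 3, 9, 8, 3]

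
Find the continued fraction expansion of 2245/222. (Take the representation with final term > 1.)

2245 = 10*222 + 25
222 = 8*25 + 22
25 = 1*22 + 3
22 = 7*3 + 1
3 = 3*1 + 0  (stop)
So 2245/222 = [10; 8, 1, 7, 3].

[10; 8, 1, 7, 3]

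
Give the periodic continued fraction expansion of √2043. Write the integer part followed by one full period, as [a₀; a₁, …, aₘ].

[45; 5, 90]

a₀ = ⌊√2043⌋ = 45.
With m₀=0, d₀=1 and mₖ₊₁ = dₖaₖ − mₖ, dₖ₊₁ = (n − mₖ₊₁²)/dₖ, aₖ₊₁ = ⌊(a₀+mₖ₊₁)/dₖ₊₁⌋:
  k=1: m=45, d=18, a=5
  k=2: m=45, d=1, a=90
d=1 and a=2a₀=90 at k=2, so the next step gives (m, d) = (45, 18) again — its k=1 value — and the period has length 2.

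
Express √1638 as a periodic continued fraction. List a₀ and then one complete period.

[40; 2, 8, 2, 80]

a₀ = ⌊√1638⌋ = 40.
With m₀=0, d₀=1 and mₖ₊₁ = dₖaₖ − mₖ, dₖ₊₁ = (n − mₖ₊₁²)/dₖ, aₖ₊₁ = ⌊(a₀+mₖ₊₁)/dₖ₊₁⌋:
  k=1: m=40, d=38, a=2
  k=2: m=36, d=9, a=8
  k=3: m=36, d=38, a=2
  k=4: m=40, d=1, a=80
d=1 and a=2a₀=80 at k=4, so the next step gives (m, d) = (40, 38) again — its k=1 value — and the period has length 4.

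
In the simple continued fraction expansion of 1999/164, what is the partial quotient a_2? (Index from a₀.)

3

1999 = 12·164 + 31   →  a_0 = 12
164 = 5·31 + 9   →  a_1 = 5
31 = 3·9 + 4   →  a_2 = 3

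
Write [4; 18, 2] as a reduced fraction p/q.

150/37

Fold from the inside: start with 2/1.
  18 + 1/2 = 37/2
  4 + 2/37 = 150/37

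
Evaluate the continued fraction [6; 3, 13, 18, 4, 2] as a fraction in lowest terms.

41663/6587

Using pₖ = aₖpₖ₋₁ + pₖ₋₂ and qₖ = aₖqₖ₋₁ + qₖ₋₂:
  k=0: a=6, p=6, q=1
  k=1: a=3, p=19, q=3
  k=2: a=13, p=253, q=40
  k=3: a=18, p=4573, q=723
  k=4: a=4, p=18545, q=2932
  k=5: a=2, p=41663, q=6587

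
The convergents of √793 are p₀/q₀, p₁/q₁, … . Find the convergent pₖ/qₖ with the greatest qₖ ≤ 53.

704/25

√793 = [28; 6, 4, 6, 56, …] (period length 4).
Convergents:
  p_0/q_0 = 28/1
  p_1/q_1 = 169/6
  p_2/q_2 = 704/25
  p_3/q_3 = 4393/156
q_2 = 25 ≤ 53 < 156 = q_3, so the answer is 704/25.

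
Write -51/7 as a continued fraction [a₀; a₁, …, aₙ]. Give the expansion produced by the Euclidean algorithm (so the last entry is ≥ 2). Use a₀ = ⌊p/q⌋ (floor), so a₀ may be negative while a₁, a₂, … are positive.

-51 = -8·7 + 5
7 = 1·5 + 2
5 = 2·2 + 1
2 = 2·1 + 0  (stop)
So -51/7 = [-8; 1, 2, 2].

[-8; 1, 2, 2]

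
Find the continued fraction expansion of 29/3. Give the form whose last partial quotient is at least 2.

29 = 9*3 + 2
3 = 1*2 + 1
2 = 2*1 + 0  (stop)
So 29/3 = [9; 1, 2].

[9; 1, 2]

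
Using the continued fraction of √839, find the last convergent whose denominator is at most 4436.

√839 = [28; 1, 27, 1, 56, …] (period length 4).
Convergents:
  p_0/q_0 = 28/1
  p_1/q_1 = 29/1
  p_2/q_2 = 811/28
  p_3/q_3 = 840/29
  p_4/q_4 = 47851/1652
  p_5/q_5 = 48691/1681
  p_6/q_6 = 1362508/47039
q_5 = 1681 ≤ 4436 < 47039 = q_6, so the answer is 48691/1681.

48691/1681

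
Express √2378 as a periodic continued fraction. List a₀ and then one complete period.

a₀ = ⌊√2378⌋ = 48.
With m₀=0, d₀=1 and mₖ₊₁ = dₖaₖ − mₖ, dₖ₊₁ = (n − mₖ₊₁²)/dₖ, aₖ₊₁ = ⌊(a₀+mₖ₊₁)/dₖ₊₁⌋:
  k=1: m=48, d=74, a=1
  k=2: m=26, d=23, a=3
  k=3: m=43, d=23, a=3
  k=4: m=26, d=74, a=1
  k=5: m=48, d=1, a=96
d=1 and a=2a₀=96 at k=5, so the next step gives (m, d) = (48, 74) again — its k=1 value — and the period has length 5.

[48; 1, 3, 3, 1, 96]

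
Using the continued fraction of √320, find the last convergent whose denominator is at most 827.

√320 = [17; 1, 7, 1, 34, …] (period length 4).
Convergents:
  p_0/q_0 = 17/1
  p_1/q_1 = 18/1
  p_2/q_2 = 143/8
  p_3/q_3 = 161/9
  p_4/q_4 = 5617/314
  p_5/q_5 = 5778/323
  p_6/q_6 = 46063/2575
q_5 = 323 ≤ 827 < 2575 = q_6, so the answer is 5778/323.

5778/323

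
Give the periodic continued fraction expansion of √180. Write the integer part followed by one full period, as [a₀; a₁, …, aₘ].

[13; 2, 2, 2, 26]

a₀ = ⌊√180⌋ = 13.
With m₀=0, d₀=1 and mₖ₊₁ = dₖaₖ − mₖ, dₖ₊₁ = (n − mₖ₊₁²)/dₖ, aₖ₊₁ = ⌊(a₀+mₖ₊₁)/dₖ₊₁⌋:
  k=1: m=13, d=11, a=2
  k=2: m=9, d=9, a=2
  k=3: m=9, d=11, a=2
  k=4: m=13, d=1, a=26
d=1 and a=2a₀=26 at k=4, so the next step gives (m, d) = (13, 11) again — its k=1 value — and the period has length 4.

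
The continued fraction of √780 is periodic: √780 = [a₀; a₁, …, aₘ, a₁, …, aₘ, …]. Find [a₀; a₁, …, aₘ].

[27; 1, 12, 1, 54]

a₀ = ⌊√780⌋ = 27.
With m₀=0, d₀=1 and mₖ₊₁ = dₖaₖ − mₖ, dₖ₊₁ = (n − mₖ₊₁²)/dₖ, aₖ₊₁ = ⌊(a₀+mₖ₊₁)/dₖ₊₁⌋:
  k=1: m=27, d=51, a=1
  k=2: m=24, d=4, a=12
  k=3: m=24, d=51, a=1
  k=4: m=27, d=1, a=54
d=1 and a=2a₀=54 at k=4, so the next step gives (m, d) = (27, 51) again — its k=1 value — and the period has length 4.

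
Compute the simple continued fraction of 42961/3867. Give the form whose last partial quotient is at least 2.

42961 = 11·3867 + 424
3867 = 9·424 + 51
424 = 8·51 + 16
51 = 3·16 + 3
16 = 5·3 + 1
3 = 3·1 + 0  (stop)
So 42961/3867 = [11; 9, 8, 3, 5, 3].

[11; 9, 8, 3, 5, 3]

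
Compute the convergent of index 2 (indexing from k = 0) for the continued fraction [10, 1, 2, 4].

32/3

Using pₖ = aₖpₖ₋₁ + pₖ₋₂, qₖ = aₖqₖ₋₁ + qₖ₋₂ (with p₋₁=1, p₋₂=0, q₋₁=0, q₋₂=1):
  k=0: a=10, p=10, q=1
  k=1: a=1, p=11, q=1
  k=2: a=2, p=32, q=3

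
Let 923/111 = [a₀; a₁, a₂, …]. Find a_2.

5

923 = 8·111 + 35   →  a_0 = 8
111 = 3·35 + 6   →  a_1 = 3
35 = 5·6 + 5   →  a_2 = 5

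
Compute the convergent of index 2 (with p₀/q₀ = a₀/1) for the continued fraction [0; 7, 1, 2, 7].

Using pₖ = aₖpₖ₋₁ + pₖ₋₂, qₖ = aₖqₖ₋₁ + qₖ₋₂ (with p₋₁=1, p₋₂=0, q₋₁=0, q₋₂=1):
  k=0: a=0, p=0, q=1
  k=1: a=7, p=1, q=7
  k=2: a=1, p=1, q=8

1/8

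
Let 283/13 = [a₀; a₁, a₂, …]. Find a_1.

283 = 21·13 + 10   →  a_0 = 21
13 = 1·10 + 3   →  a_1 = 1

1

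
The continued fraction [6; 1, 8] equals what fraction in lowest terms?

Fold from the inside: start with 8/1.
  1 + 1/8 = 9/8
  6 + 8/9 = 62/9

62/9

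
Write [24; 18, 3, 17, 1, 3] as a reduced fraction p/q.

95665/3977

Fold from the inside: start with 3/1.
  1 + 1/3 = 4/3
  17 + 3/4 = 71/4
  3 + 4/71 = 217/71
  18 + 71/217 = 3977/217
  24 + 217/3977 = 95665/3977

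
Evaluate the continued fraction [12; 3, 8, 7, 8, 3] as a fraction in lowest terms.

Fold from the inside: start with 3/1.
  8 + 1/3 = 25/3
  7 + 3/25 = 178/25
  8 + 25/178 = 1449/178
  3 + 178/1449 = 4525/1449
  12 + 1449/4525 = 55749/4525

55749/4525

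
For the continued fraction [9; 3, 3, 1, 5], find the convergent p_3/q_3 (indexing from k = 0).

Using pₖ = aₖpₖ₋₁ + pₖ₋₂, qₖ = aₖqₖ₋₁ + qₖ₋₂ (with p₋₁=1, p₋₂=0, q₋₁=0, q₋₂=1):
  k=0: a=9, p=9, q=1
  k=1: a=3, p=28, q=3
  k=2: a=3, p=93, q=10
  k=3: a=1, p=121, q=13

121/13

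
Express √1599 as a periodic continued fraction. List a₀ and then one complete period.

[39; 1, 78]

a₀ = ⌊√1599⌋ = 39.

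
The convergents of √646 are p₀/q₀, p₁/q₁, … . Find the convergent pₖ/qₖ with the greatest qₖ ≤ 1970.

31059/1222

√646 = [25; 2, 2, 2, 50, …] (period length 4).
Convergents:
  p_0/q_0 = 25/1
  p_1/q_1 = 51/2
  p_2/q_2 = 127/5
  p_3/q_3 = 305/12
  p_4/q_4 = 15377/605
  p_5/q_5 = 31059/1222
  p_6/q_6 = 77495/3049
q_5 = 1222 ≤ 1970 < 3049 = q_6, so the answer is 31059/1222.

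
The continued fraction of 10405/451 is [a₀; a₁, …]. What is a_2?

10

10405 = 23·451 + 32   →  a_0 = 23
451 = 14·32 + 3   →  a_1 = 14
32 = 10·3 + 2   →  a_2 = 10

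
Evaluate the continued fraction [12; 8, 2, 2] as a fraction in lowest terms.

509/42

Fold from the inside: start with 2/1.
  2 + 1/2 = 5/2
  8 + 2/5 = 42/5
  12 + 5/42 = 509/42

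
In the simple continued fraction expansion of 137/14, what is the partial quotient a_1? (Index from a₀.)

1

137 = 9·14 + 11   →  a_0 = 9
14 = 1·11 + 3   →  a_1 = 1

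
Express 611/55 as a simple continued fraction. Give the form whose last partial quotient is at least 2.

611 = 11·55 + 6
55 = 9·6 + 1
6 = 6·1 + 0  (stop)
So 611/55 = [11; 9, 6].

[11; 9, 6]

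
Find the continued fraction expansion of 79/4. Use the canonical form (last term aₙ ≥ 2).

79 = 19×4 + 3
4 = 1×3 + 1
3 = 3×1 + 0  (stop)
So 79/4 = [19; 1, 3].

[19; 1, 3]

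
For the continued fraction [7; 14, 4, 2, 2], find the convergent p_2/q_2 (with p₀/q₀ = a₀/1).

403/57

Using pₖ = aₖpₖ₋₁ + pₖ₋₂, qₖ = aₖqₖ₋₁ + qₖ₋₂ (with p₋₁=1, p₋₂=0, q₋₁=0, q₋₂=1):
  k=0: a=7, p=7, q=1
  k=1: a=14, p=99, q=14
  k=2: a=4, p=403, q=57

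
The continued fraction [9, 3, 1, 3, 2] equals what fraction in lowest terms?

Fold from the inside: start with 2/1.
  3 + 1/2 = 7/2
  1 + 2/7 = 9/7
  3 + 7/9 = 34/9
  9 + 9/34 = 315/34

315/34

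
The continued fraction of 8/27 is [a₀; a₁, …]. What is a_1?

3

8 = 0·27 + 8   →  a_0 = 0
27 = 3·8 + 3   →  a_1 = 3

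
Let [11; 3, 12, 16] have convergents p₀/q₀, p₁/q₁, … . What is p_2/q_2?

419/37

Using pₖ = aₖpₖ₋₁ + pₖ₋₂, qₖ = aₖqₖ₋₁ + qₖ₋₂ (with p₋₁=1, p₋₂=0, q₋₁=0, q₋₂=1):
  k=0: a=11, p=11, q=1
  k=1: a=3, p=34, q=3
  k=2: a=12, p=419, q=37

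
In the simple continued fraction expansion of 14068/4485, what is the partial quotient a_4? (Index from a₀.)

3

14068 = 3·4485 + 613   →  a_0 = 3
4485 = 7·613 + 194   →  a_1 = 7
613 = 3·194 + 31   →  a_2 = 3
194 = 6·31 + 8   →  a_3 = 6
31 = 3·8 + 7   →  a_4 = 3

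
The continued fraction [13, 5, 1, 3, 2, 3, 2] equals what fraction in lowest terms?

Using pₖ = aₖpₖ₋₁ + pₖ₋₂ and qₖ = aₖqₖ₋₁ + qₖ₋₂:
  k=0: a=13, p=13, q=1
  k=1: a=5, p=66, q=5
  k=2: a=1, p=79, q=6
  k=3: a=3, p=303, q=23
  k=4: a=2, p=685, q=52
  k=5: a=3, p=2358, q=179
  k=6: a=2, p=5401, q=410

5401/410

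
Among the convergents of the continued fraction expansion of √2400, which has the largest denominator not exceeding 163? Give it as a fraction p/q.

√2400 = [48; 1, 96, …] (period length 2).
Convergents:
  p_0/q_0 = 48/1
  p_1/q_1 = 49/1
  p_2/q_2 = 4752/97
  p_3/q_3 = 4801/98
  p_4/q_4 = 465648/9505
q_3 = 98 ≤ 163 < 9505 = q_4, so the answer is 4801/98.

4801/98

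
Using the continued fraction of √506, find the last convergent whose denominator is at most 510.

4049/180

√506 = [22; 2, 44, …] (period length 2).
Convergents:
  p_0/q_0 = 22/1
  p_1/q_1 = 45/2
  p_2/q_2 = 2002/89
  p_3/q_3 = 4049/180
  p_4/q_4 = 180158/8009
q_3 = 180 ≤ 510 < 8009 = q_4, so the answer is 4049/180.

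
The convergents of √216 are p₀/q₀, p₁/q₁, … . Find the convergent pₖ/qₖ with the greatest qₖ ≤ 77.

√216 = [14; 1, 2, 3, 2, 1, 28, …] (period length 6).
Convergents:
  p_0/q_0 = 14/1
  p_1/q_1 = 15/1
  p_2/q_2 = 44/3
  p_3/q_3 = 147/10
  p_4/q_4 = 338/23
  p_5/q_5 = 485/33
  p_6/q_6 = 13918/947
q_5 = 33 ≤ 77 < 947 = q_6, so the answer is 485/33.

485/33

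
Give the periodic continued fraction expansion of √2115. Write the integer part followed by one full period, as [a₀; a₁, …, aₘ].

[45; 1, 90]

a₀ = ⌊√2115⌋ = 45.
With m₀=0, d₀=1 and mₖ₊₁ = dₖaₖ − mₖ, dₖ₊₁ = (n − mₖ₊₁²)/dₖ, aₖ₊₁ = ⌊(a₀+mₖ₊₁)/dₖ₊₁⌋:
  k=1: m=45, d=90, a=1
  k=2: m=45, d=1, a=90
d=1 and a=2a₀=90 at k=2, so the next step gives (m, d) = (45, 90) again — its k=1 value — and the period has length 2.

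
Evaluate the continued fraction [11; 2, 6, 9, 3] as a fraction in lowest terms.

4241/370

Fold from the inside: start with 3/1.
  9 + 1/3 = 28/3
  6 + 3/28 = 171/28
  2 + 28/171 = 370/171
  11 + 171/370 = 4241/370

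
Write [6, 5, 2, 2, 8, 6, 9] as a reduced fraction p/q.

Fold from the inside: start with 9/1.
  6 + 1/9 = 55/9
  8 + 9/55 = 449/55
  2 + 55/449 = 953/449
  2 + 449/953 = 2355/953
  5 + 953/2355 = 12728/2355
  6 + 2355/12728 = 78723/12728

78723/12728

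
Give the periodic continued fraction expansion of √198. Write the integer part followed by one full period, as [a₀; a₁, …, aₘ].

[14; 14, 28]

a₀ = ⌊√198⌋ = 14.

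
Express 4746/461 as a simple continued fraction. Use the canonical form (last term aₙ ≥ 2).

[10; 3, 2, 1, 1, 3, 3, 2]

4746 = 10×461 + 136
461 = 3×136 + 53
136 = 2×53 + 30
53 = 1×30 + 23
30 = 1×23 + 7
23 = 3×7 + 2
7 = 3×2 + 1
2 = 2×1 + 0  (stop)
So 4746/461 = [10; 3, 2, 1, 1, 3, 3, 2].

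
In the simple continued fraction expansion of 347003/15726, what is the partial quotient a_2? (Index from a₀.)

347003 = 22·15726 + 1031   →  a_0 = 22
15726 = 15·1031 + 261   →  a_1 = 15
1031 = 3·261 + 248   →  a_2 = 3

3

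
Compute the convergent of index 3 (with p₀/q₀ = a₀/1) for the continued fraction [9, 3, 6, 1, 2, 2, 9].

Using pₖ = aₖpₖ₋₁ + pₖ₋₂, qₖ = aₖqₖ₋₁ + qₖ₋₂ (with p₋₁=1, p₋₂=0, q₋₁=0, q₋₂=1):
  k=0: a=9, p=9, q=1
  k=1: a=3, p=28, q=3
  k=2: a=6, p=177, q=19
  k=3: a=1, p=205, q=22

205/22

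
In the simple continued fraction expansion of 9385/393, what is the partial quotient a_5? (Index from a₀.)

9385 = 23·393 + 346   →  a_0 = 23
393 = 1·346 + 47   →  a_1 = 1
346 = 7·47 + 17   →  a_2 = 7
47 = 2·17 + 13   →  a_3 = 2
17 = 1·13 + 4   →  a_4 = 1
13 = 3·4 + 1   →  a_5 = 3

3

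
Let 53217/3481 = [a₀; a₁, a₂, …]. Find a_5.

53217 = 15·3481 + 1002   →  a_0 = 15
3481 = 3·1002 + 475   →  a_1 = 3
1002 = 2·475 + 52   →  a_2 = 2
475 = 9·52 + 7   →  a_3 = 9
52 = 7·7 + 3   →  a_4 = 7
7 = 2·3 + 1   →  a_5 = 2

2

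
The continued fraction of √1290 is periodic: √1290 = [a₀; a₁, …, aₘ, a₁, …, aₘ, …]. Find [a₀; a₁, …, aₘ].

[35; 1, 10, 1, 70]

a₀ = ⌊√1290⌋ = 35.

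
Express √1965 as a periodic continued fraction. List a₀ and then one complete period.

[44; 3, 21, 1, 4, 1, 21, 3, 88]

a₀ = ⌊√1965⌋ = 44.
With m₀=0, d₀=1 and mₖ₊₁ = dₖaₖ − mₖ, dₖ₊₁ = (n − mₖ₊₁²)/dₖ, aₖ₊₁ = ⌊(a₀+mₖ₊₁)/dₖ₊₁⌋:
  k=1: m=44, d=29, a=3
  k=2: m=43, d=4, a=21
  k=3: m=41, d=71, a=1
  k=4: m=30, d=15, a=4
  k=5: m=30, d=71, a=1
  k=6: m=41, d=4, a=21
  k=7: m=43, d=29, a=3
  k=8: m=44, d=1, a=88
d=1 and a=2a₀=88 at k=8, so the next step gives (m, d) = (44, 29) again — its k=1 value — and the period has length 8.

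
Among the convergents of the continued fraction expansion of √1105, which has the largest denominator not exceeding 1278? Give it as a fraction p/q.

28488/857

√1105 = [33; 4, 7, 7, 4, 66, …] (period length 5).
Convergents:
  p_0/q_0 = 33/1
  p_1/q_1 = 133/4
  p_2/q_2 = 964/29
  p_3/q_3 = 6881/207
  p_4/q_4 = 28488/857
  p_5/q_5 = 1887089/56769
q_4 = 857 ≤ 1278 < 56769 = q_5, so the answer is 28488/857.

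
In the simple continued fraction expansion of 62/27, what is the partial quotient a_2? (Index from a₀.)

2

62 = 2·27 + 8   →  a_0 = 2
27 = 3·8 + 3   →  a_1 = 3
8 = 2·3 + 2   →  a_2 = 2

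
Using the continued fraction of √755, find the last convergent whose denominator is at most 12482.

√755 = [27; 2, 10, 2, 54, …] (period length 4).
Convergents:
  p_0/q_0 = 27/1
  p_1/q_1 = 55/2
  p_2/q_2 = 577/21
  p_3/q_3 = 1209/44
  p_4/q_4 = 65863/2397
  p_5/q_5 = 132935/4838
  p_6/q_6 = 1395213/50777
q_5 = 4838 ≤ 12482 < 50777 = q_6, so the answer is 132935/4838.

132935/4838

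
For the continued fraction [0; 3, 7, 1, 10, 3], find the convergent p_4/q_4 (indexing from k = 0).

87/272

Using pₖ = aₖpₖ₋₁ + pₖ₋₂, qₖ = aₖqₖ₋₁ + qₖ₋₂ (with p₋₁=1, p₋₂=0, q₋₁=0, q₋₂=1):
  k=0: a=0, p=0, q=1
  k=1: a=3, p=1, q=3
  k=2: a=7, p=7, q=22
  k=3: a=1, p=8, q=25
  k=4: a=10, p=87, q=272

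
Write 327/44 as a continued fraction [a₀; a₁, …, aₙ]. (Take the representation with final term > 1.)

[7; 2, 3, 6]

327 = 7·44 + 19
44 = 2·19 + 6
19 = 3·6 + 1
6 = 6·1 + 0  (stop)
So 327/44 = [7; 2, 3, 6].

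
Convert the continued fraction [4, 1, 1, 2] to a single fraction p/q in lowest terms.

Using pₖ = aₖpₖ₋₁ + pₖ₋₂ and qₖ = aₖqₖ₋₁ + qₖ₋₂:
  k=0: a=4, p=4, q=1
  k=1: a=1, p=5, q=1
  k=2: a=1, p=9, q=2
  k=3: a=2, p=23, q=5

23/5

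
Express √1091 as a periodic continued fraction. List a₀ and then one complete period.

[33; 33, 66]

a₀ = ⌊√1091⌋ = 33.
With m₀=0, d₀=1 and mₖ₊₁ = dₖaₖ − mₖ, dₖ₊₁ = (n − mₖ₊₁²)/dₖ, aₖ₊₁ = ⌊(a₀+mₖ₊₁)/dₖ₊₁⌋:
  k=1: m=33, d=2, a=33
  k=2: m=33, d=1, a=66
d=1 and a=2a₀=66 at k=2, so the next step gives (m, d) = (33, 2) again — its k=1 value — and the period has length 2.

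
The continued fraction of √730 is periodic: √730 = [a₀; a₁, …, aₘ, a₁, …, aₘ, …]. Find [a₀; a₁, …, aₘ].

[27; 54]

a₀ = ⌊√730⌋ = 27.
With m₀=0, d₀=1 and mₖ₊₁ = dₖaₖ − mₖ, dₖ₊₁ = (n − mₖ₊₁²)/dₖ, aₖ₊₁ = ⌊(a₀+mₖ₊₁)/dₖ₊₁⌋:
  k=1: m=27, d=1, a=54
d=1 and a=2a₀=54 at k=1, so the next step gives (m, d) = (27, 1) again — its k=1 value — and the period has length 1.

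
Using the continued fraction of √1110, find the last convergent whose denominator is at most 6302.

√1110 = [33; 3, 6, 3, 66, …] (period length 4).
Convergents:
  p_0/q_0 = 33/1
  p_1/q_1 = 100/3
  p_2/q_2 = 633/19
  p_3/q_3 = 1999/60
  p_4/q_4 = 132567/3979
  p_5/q_5 = 399700/11997
q_4 = 3979 ≤ 6302 < 11997 = q_5, so the answer is 132567/3979.

132567/3979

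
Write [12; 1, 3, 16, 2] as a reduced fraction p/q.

1709/134

Using pₖ = aₖpₖ₋₁ + pₖ₋₂ and qₖ = aₖqₖ₋₁ + qₖ₋₂:
  k=0: a=12, p=12, q=1
  k=1: a=1, p=13, q=1
  k=2: a=3, p=51, q=4
  k=3: a=16, p=829, q=65
  k=4: a=2, p=1709, q=134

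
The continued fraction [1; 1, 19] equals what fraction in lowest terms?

39/20

Using pₖ = aₖpₖ₋₁ + pₖ₋₂ and qₖ = aₖqₖ₋₁ + qₖ₋₂:
  k=0: a=1, p=1, q=1
  k=1: a=1, p=2, q=1
  k=2: a=19, p=39, q=20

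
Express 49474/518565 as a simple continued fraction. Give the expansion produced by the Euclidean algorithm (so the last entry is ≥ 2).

[0; 10, 2, 13, 16, 7, 16]

49474 = 0*518565 + 49474
518565 = 10*49474 + 23825
49474 = 2*23825 + 1824
23825 = 13*1824 + 113
1824 = 16*113 + 16
113 = 7*16 + 1
16 = 16*1 + 0  (stop)
So 49474/518565 = [0; 10, 2, 13, 16, 7, 16].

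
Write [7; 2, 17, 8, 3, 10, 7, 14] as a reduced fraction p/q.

Using pₖ = aₖpₖ₋₁ + pₖ₋₂ and qₖ = aₖqₖ₋₁ + qₖ₋₂:
  k=0: a=7, p=7, q=1
  k=1: a=2, p=15, q=2
  k=2: a=17, p=262, q=35
  k=3: a=8, p=2111, q=282
  k=4: a=3, p=6595, q=881
  k=5: a=10, p=68061, q=9092
  k=6: a=7, p=483022, q=64525
  k=7: a=14, p=6830369, q=912442

6830369/912442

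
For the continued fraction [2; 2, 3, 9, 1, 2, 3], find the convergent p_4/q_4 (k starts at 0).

Using pₖ = aₖpₖ₋₁ + pₖ₋₂, qₖ = aₖqₖ₋₁ + qₖ₋₂ (with p₋₁=1, p₋₂=0, q₋₁=0, q₋₂=1):
  k=0: a=2, p=2, q=1
  k=1: a=2, p=5, q=2
  k=2: a=3, p=17, q=7
  k=3: a=9, p=158, q=65
  k=4: a=1, p=175, q=72

175/72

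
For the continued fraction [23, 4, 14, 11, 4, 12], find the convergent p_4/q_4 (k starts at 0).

59997/2581

Using pₖ = aₖpₖ₋₁ + pₖ₋₂, qₖ = aₖqₖ₋₁ + qₖ₋₂ (with p₋₁=1, p₋₂=0, q₋₁=0, q₋₂=1):
  k=0: a=23, p=23, q=1
  k=1: a=4, p=93, q=4
  k=2: a=14, p=1325, q=57
  k=3: a=11, p=14668, q=631
  k=4: a=4, p=59997, q=2581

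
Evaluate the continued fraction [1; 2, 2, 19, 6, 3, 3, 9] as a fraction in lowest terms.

Using pₖ = aₖpₖ₋₁ + pₖ₋₂ and qₖ = aₖqₖ₋₁ + qₖ₋₂:
  k=0: a=1, p=1, q=1
  k=1: a=2, p=3, q=2
  k=2: a=2, p=7, q=5
  k=3: a=19, p=136, q=97
  k=4: a=6, p=823, q=587
  k=5: a=3, p=2605, q=1858
  k=6: a=3, p=8638, q=6161
  k=7: a=9, p=80347, q=57307

80347/57307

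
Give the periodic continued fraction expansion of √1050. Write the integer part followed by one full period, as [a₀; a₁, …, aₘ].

[32; 2, 2, 10, 2, 2, 64]

a₀ = ⌊√1050⌋ = 32.
With m₀=0, d₀=1 and mₖ₊₁ = dₖaₖ − mₖ, dₖ₊₁ = (n − mₖ₊₁²)/dₖ, aₖ₊₁ = ⌊(a₀+mₖ₊₁)/dₖ₊₁⌋:
  k=1: m=32, d=26, a=2
  k=2: m=20, d=25, a=2
  k=3: m=30, d=6, a=10
  k=4: m=30, d=25, a=2
  k=5: m=20, d=26, a=2
  k=6: m=32, d=1, a=64
d=1 and a=2a₀=64 at k=6, so the next step gives (m, d) = (32, 26) again — its k=1 value — and the period has length 6.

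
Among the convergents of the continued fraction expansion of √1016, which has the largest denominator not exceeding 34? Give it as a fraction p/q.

√1016 = [31; 1, 6, 1, 62, …] (period length 4).
Convergents:
  p_0/q_0 = 31/1
  p_1/q_1 = 32/1
  p_2/q_2 = 223/7
  p_3/q_3 = 255/8
  p_4/q_4 = 16033/503
q_3 = 8 ≤ 34 < 503 = q_4, so the answer is 255/8.

255/8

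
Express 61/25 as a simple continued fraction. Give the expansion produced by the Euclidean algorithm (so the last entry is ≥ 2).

[2; 2, 3, 1, 2]

61 = 2*25 + 11
25 = 2*11 + 3
11 = 3*3 + 2
3 = 1*2 + 1
2 = 2*1 + 0  (stop)
So 61/25 = [2; 2, 3, 1, 2].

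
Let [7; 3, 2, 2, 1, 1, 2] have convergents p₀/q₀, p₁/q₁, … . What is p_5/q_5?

299/41

Using pₖ = aₖpₖ₋₁ + pₖ₋₂, qₖ = aₖqₖ₋₁ + qₖ₋₂ (with p₋₁=1, p₋₂=0, q₋₁=0, q₋₂=1):
  k=0: a=7, p=7, q=1
  k=1: a=3, p=22, q=3
  k=2: a=2, p=51, q=7
  k=3: a=2, p=124, q=17
  k=4: a=1, p=175, q=24
  k=5: a=1, p=299, q=41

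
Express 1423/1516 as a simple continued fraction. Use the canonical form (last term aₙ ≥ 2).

1423 = 0*1516 + 1423
1516 = 1*1423 + 93
1423 = 15*93 + 28
93 = 3*28 + 9
28 = 3*9 + 1
9 = 9*1 + 0  (stop)
So 1423/1516 = [0; 1, 15, 3, 3, 9].

[0; 1, 15, 3, 3, 9]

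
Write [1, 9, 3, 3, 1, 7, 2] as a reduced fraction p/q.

Fold from the inside: start with 2/1.
  7 + 1/2 = 15/2
  1 + 2/15 = 17/15
  3 + 15/17 = 66/17
  3 + 17/66 = 215/66
  9 + 66/215 = 2001/215
  1 + 215/2001 = 2216/2001

2216/2001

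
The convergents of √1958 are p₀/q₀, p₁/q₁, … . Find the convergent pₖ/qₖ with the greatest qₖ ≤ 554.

15620/353

√1958 = [44; 4, 88, …] (period length 2).
Convergents:
  p_0/q_0 = 44/1
  p_1/q_1 = 177/4
  p_2/q_2 = 15620/353
  p_3/q_3 = 62657/1416
q_2 = 353 ≤ 554 < 1416 = q_3, so the answer is 15620/353.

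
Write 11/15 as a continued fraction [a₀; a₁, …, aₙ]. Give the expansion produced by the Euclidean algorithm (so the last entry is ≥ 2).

[0; 1, 2, 1, 3]

11 = 0×15 + 11
15 = 1×11 + 4
11 = 2×4 + 3
4 = 1×3 + 1
3 = 3×1 + 0  (stop)
So 11/15 = [0; 1, 2, 1, 3].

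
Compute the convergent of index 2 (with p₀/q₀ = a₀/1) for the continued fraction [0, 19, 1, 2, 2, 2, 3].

Using pₖ = aₖpₖ₋₁ + pₖ₋₂, qₖ = aₖqₖ₋₁ + qₖ₋₂ (with p₋₁=1, p₋₂=0, q₋₁=0, q₋₂=1):
  k=0: a=0, p=0, q=1
  k=1: a=19, p=1, q=19
  k=2: a=1, p=1, q=20

1/20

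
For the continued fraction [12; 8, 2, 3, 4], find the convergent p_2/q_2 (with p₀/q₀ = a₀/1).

206/17

Using pₖ = aₖpₖ₋₁ + pₖ₋₂, qₖ = aₖqₖ₋₁ + qₖ₋₂ (with p₋₁=1, p₋₂=0, q₋₁=0, q₋₂=1):
  k=0: a=12, p=12, q=1
  k=1: a=8, p=97, q=8
  k=2: a=2, p=206, q=17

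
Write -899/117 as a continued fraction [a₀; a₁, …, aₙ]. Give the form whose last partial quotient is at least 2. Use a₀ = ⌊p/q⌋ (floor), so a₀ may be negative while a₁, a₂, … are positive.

-899 = -8×117 + 37
117 = 3×37 + 6
37 = 6×6 + 1
6 = 6×1 + 0  (stop)
So -899/117 = [-8; 3, 6, 6].

[-8; 3, 6, 6]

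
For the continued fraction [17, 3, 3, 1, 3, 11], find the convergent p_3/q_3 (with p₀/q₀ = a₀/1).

225/13

Using pₖ = aₖpₖ₋₁ + pₖ₋₂, qₖ = aₖqₖ₋₁ + qₖ₋₂ (with p₋₁=1, p₋₂=0, q₋₁=0, q₋₂=1):
  k=0: a=17, p=17, q=1
  k=1: a=3, p=52, q=3
  k=2: a=3, p=173, q=10
  k=3: a=1, p=225, q=13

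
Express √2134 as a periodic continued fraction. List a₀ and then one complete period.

[46; 5, 8, 5, 92]

a₀ = ⌊√2134⌋ = 46.
With m₀=0, d₀=1 and mₖ₊₁ = dₖaₖ − mₖ, dₖ₊₁ = (n − mₖ₊₁²)/dₖ, aₖ₊₁ = ⌊(a₀+mₖ₊₁)/dₖ₊₁⌋:
  k=1: m=46, d=18, a=5
  k=2: m=44, d=11, a=8
  k=3: m=44, d=18, a=5
  k=4: m=46, d=1, a=92
d=1 and a=2a₀=92 at k=4, so the next step gives (m, d) = (46, 18) again — its k=1 value — and the period has length 4.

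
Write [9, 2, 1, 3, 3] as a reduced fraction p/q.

Using pₖ = aₖpₖ₋₁ + pₖ₋₂ and qₖ = aₖqₖ₋₁ + qₖ₋₂:
  k=0: a=9, p=9, q=1
  k=1: a=2, p=19, q=2
  k=2: a=1, p=28, q=3
  k=3: a=3, p=103, q=11
  k=4: a=3, p=337, q=36

337/36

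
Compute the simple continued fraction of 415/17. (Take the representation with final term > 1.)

[24; 2, 2, 3]

415 = 24*17 + 7
17 = 2*7 + 3
7 = 2*3 + 1
3 = 3*1 + 0  (stop)
So 415/17 = [24; 2, 2, 3].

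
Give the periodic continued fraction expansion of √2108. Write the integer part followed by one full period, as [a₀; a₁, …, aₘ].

a₀ = ⌊√2108⌋ = 45.
With m₀=0, d₀=1 and mₖ₊₁ = dₖaₖ − mₖ, dₖ₊₁ = (n − mₖ₊₁²)/dₖ, aₖ₊₁ = ⌊(a₀+mₖ₊₁)/dₖ₊₁⌋:
  k=1: m=45, d=83, a=1
  k=2: m=38, d=8, a=10
  k=3: m=42, d=43, a=2
  k=4: m=44, d=4, a=22
  k=5: m=44, d=43, a=2
  k=6: m=42, d=8, a=10
  k=7: m=38, d=83, a=1
  k=8: m=45, d=1, a=90
d=1 and a=2a₀=90 at k=8, so the next step gives (m, d) = (45, 83) again — its k=1 value — and the period has length 8.

[45; 1, 10, 2, 22, 2, 10, 1, 90]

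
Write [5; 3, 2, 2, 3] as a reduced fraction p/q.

Fold from the inside: start with 3/1.
  2 + 1/3 = 7/3
  2 + 3/7 = 17/7
  3 + 7/17 = 58/17
  5 + 17/58 = 307/58

307/58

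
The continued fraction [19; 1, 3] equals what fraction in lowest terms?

Fold from the inside: start with 3/1.
  1 + 1/3 = 4/3
  19 + 3/4 = 79/4

79/4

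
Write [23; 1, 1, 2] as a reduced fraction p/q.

118/5

Using pₖ = aₖpₖ₋₁ + pₖ₋₂ and qₖ = aₖqₖ₋₁ + qₖ₋₂:
  k=0: a=23, p=23, q=1
  k=1: a=1, p=24, q=1
  k=2: a=1, p=47, q=2
  k=3: a=2, p=118, q=5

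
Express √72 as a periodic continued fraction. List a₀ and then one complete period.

a₀ = ⌊√72⌋ = 8.
With m₀=0, d₀=1 and mₖ₊₁ = dₖaₖ − mₖ, dₖ₊₁ = (n − mₖ₊₁²)/dₖ, aₖ₊₁ = ⌊(a₀+mₖ₊₁)/dₖ₊₁⌋:
  k=1: m=8, d=8, a=2
  k=2: m=8, d=1, a=16
d=1 and a=2a₀=16 at k=2, so the next step gives (m, d) = (8, 8) again — its k=1 value — and the period has length 2.

[8; 2, 16]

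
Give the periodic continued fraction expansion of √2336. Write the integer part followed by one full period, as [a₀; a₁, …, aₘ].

a₀ = ⌊√2336⌋ = 48.
With m₀=0, d₀=1 and mₖ₊₁ = dₖaₖ − mₖ, dₖ₊₁ = (n − mₖ₊₁²)/dₖ, aₖ₊₁ = ⌊(a₀+mₖ₊₁)/dₖ₊₁⌋:
  k=1: m=48, d=32, a=3
  k=2: m=48, d=1, a=96
d=1 and a=2a₀=96 at k=2, so the next step gives (m, d) = (48, 32) again — its k=1 value — and the period has length 2.

[48; 3, 96]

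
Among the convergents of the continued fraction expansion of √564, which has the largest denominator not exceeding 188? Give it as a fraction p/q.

4441/187

√564 = [23; 1, 2, 1, 46, …] (period length 4).
Convergents:
  p_0/q_0 = 23/1
  p_1/q_1 = 24/1
  p_2/q_2 = 71/3
  p_3/q_3 = 95/4
  p_4/q_4 = 4441/187
  p_5/q_5 = 4536/191
q_4 = 187 ≤ 188 < 191 = q_5, so the answer is 4441/187.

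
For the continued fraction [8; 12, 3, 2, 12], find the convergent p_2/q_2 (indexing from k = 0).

299/37

Using pₖ = aₖpₖ₋₁ + pₖ₋₂, qₖ = aₖqₖ₋₁ + qₖ₋₂ (with p₋₁=1, p₋₂=0, q₋₁=0, q₋₂=1):
  k=0: a=8, p=8, q=1
  k=1: a=12, p=97, q=12
  k=2: a=3, p=299, q=37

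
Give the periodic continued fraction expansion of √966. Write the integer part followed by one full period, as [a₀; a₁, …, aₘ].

a₀ = ⌊√966⌋ = 31.
With m₀=0, d₀=1 and mₖ₊₁ = dₖaₖ − mₖ, dₖ₊₁ = (n − mₖ₊₁²)/dₖ, aₖ₊₁ = ⌊(a₀+mₖ₊₁)/dₖ₊₁⌋:
  k=1: m=31, d=5, a=12
  k=2: m=29, d=25, a=2
  k=3: m=21, d=21, a=2
  k=4: m=21, d=25, a=2
  k=5: m=29, d=5, a=12
  k=6: m=31, d=1, a=62
d=1 and a=2a₀=62 at k=6, so the next step gives (m, d) = (31, 5) again — its k=1 value — and the period has length 6.

[31; 12, 2, 2, 2, 12, 62]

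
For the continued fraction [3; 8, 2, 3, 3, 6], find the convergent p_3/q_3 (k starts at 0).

Using pₖ = aₖpₖ₋₁ + pₖ₋₂, qₖ = aₖqₖ₋₁ + qₖ₋₂ (with p₋₁=1, p₋₂=0, q₋₁=0, q₋₂=1):
  k=0: a=3, p=3, q=1
  k=1: a=8, p=25, q=8
  k=2: a=2, p=53, q=17
  k=3: a=3, p=184, q=59

184/59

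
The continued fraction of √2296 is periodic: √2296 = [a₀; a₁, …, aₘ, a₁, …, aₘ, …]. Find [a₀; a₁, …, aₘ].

a₀ = ⌊√2296⌋ = 47.
With m₀=0, d₀=1 and mₖ₊₁ = dₖaₖ − mₖ, dₖ₊₁ = (n − mₖ₊₁²)/dₖ, aₖ₊₁ = ⌊(a₀+mₖ₊₁)/dₖ₊₁⌋:
  k=1: m=47, d=87, a=1
  k=2: m=40, d=8, a=10
  k=3: m=40, d=87, a=1
  k=4: m=47, d=1, a=94
d=1 and a=2a₀=94 at k=4, so the next step gives (m, d) = (47, 87) again — its k=1 value — and the period has length 4.

[47; 1, 10, 1, 94]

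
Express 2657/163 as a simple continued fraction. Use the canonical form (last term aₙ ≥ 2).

[16; 3, 3, 16]

2657 = 16·163 + 49
163 = 3·49 + 16
49 = 3·16 + 1
16 = 16·1 + 0  (stop)
So 2657/163 = [16; 3, 3, 16].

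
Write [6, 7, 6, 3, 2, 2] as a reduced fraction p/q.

4703/766

Using pₖ = aₖpₖ₋₁ + pₖ₋₂ and qₖ = aₖqₖ₋₁ + qₖ₋₂:
  k=0: a=6, p=6, q=1
  k=1: a=7, p=43, q=7
  k=2: a=6, p=264, q=43
  k=3: a=3, p=835, q=136
  k=4: a=2, p=1934, q=315
  k=5: a=2, p=4703, q=766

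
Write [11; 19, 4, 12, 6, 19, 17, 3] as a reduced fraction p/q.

Fold from the inside: start with 3/1.
  17 + 1/3 = 52/3
  19 + 3/52 = 991/52
  6 + 52/991 = 5998/991
  12 + 991/5998 = 72967/5998
  4 + 5998/72967 = 297866/72967
  19 + 72967/297866 = 5732421/297866
  11 + 297866/5732421 = 63354497/5732421

63354497/5732421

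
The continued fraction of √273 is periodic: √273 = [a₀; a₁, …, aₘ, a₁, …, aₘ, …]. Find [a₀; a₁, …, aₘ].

[16; 1, 1, 10, 1, 1, 32]

a₀ = ⌊√273⌋ = 16.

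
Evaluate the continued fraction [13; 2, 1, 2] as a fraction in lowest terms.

Using pₖ = aₖpₖ₋₁ + pₖ₋₂ and qₖ = aₖqₖ₋₁ + qₖ₋₂:
  k=0: a=13, p=13, q=1
  k=1: a=2, p=27, q=2
  k=2: a=1, p=40, q=3
  k=3: a=2, p=107, q=8

107/8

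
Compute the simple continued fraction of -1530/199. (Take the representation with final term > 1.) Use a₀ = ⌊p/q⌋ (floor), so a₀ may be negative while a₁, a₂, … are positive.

-1530 = -8×199 + 62
199 = 3×62 + 13
62 = 4×13 + 10
13 = 1×10 + 3
10 = 3×3 + 1
3 = 3×1 + 0  (stop)
So -1530/199 = [-8; 3, 4, 1, 3, 3].

[-8; 3, 4, 1, 3, 3]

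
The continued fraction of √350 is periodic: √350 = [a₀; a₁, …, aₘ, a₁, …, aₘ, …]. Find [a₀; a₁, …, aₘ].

[18; 1, 2, 2, 2, 1, 36]

a₀ = ⌊√350⌋ = 18.
With m₀=0, d₀=1 and mₖ₊₁ = dₖaₖ − mₖ, dₖ₊₁ = (n − mₖ₊₁²)/dₖ, aₖ₊₁ = ⌊(a₀+mₖ₊₁)/dₖ₊₁⌋:
  k=1: m=18, d=26, a=1
  k=2: m=8, d=11, a=2
  k=3: m=14, d=14, a=2
  k=4: m=14, d=11, a=2
  k=5: m=8, d=26, a=1
  k=6: m=18, d=1, a=36
d=1 and a=2a₀=36 at k=6, so the next step gives (m, d) = (18, 26) again — its k=1 value — and the period has length 6.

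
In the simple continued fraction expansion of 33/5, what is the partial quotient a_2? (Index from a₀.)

33 = 6·5 + 3   →  a_0 = 6
5 = 1·3 + 2   →  a_1 = 1
3 = 1·2 + 1   →  a_2 = 1

1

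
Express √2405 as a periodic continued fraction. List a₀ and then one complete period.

[49; 24, 1, 1, 24, 98]

a₀ = ⌊√2405⌋ = 49.
With m₀=0, d₀=1 and mₖ₊₁ = dₖaₖ − mₖ, dₖ₊₁ = (n − mₖ₊₁²)/dₖ, aₖ₊₁ = ⌊(a₀+mₖ₊₁)/dₖ₊₁⌋:
  k=1: m=49, d=4, a=24
  k=2: m=47, d=49, a=1
  k=3: m=2, d=49, a=1
  k=4: m=47, d=4, a=24
  k=5: m=49, d=1, a=98
d=1 and a=2a₀=98 at k=5, so the next step gives (m, d) = (49, 4) again — its k=1 value — and the period has length 5.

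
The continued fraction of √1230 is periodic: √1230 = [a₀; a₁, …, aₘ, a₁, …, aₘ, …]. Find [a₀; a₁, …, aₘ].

[35; 14, 70]

a₀ = ⌊√1230⌋ = 35.
With m₀=0, d₀=1 and mₖ₊₁ = dₖaₖ − mₖ, dₖ₊₁ = (n − mₖ₊₁²)/dₖ, aₖ₊₁ = ⌊(a₀+mₖ₊₁)/dₖ₊₁⌋:
  k=1: m=35, d=5, a=14
  k=2: m=35, d=1, a=70
d=1 and a=2a₀=70 at k=2, so the next step gives (m, d) = (35, 5) again — its k=1 value — and the period has length 2.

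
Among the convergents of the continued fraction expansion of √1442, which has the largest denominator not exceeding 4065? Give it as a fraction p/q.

√1442 = [37; 1, 36, 1, 74, …] (period length 4).
Convergents:
  p_0/q_0 = 37/1
  p_1/q_1 = 38/1
  p_2/q_2 = 1405/37
  p_3/q_3 = 1443/38
  p_4/q_4 = 108187/2849
  p_5/q_5 = 109630/2887
  p_6/q_6 = 4054867/106781
q_5 = 2887 ≤ 4065 < 106781 = q_6, so the answer is 109630/2887.

109630/2887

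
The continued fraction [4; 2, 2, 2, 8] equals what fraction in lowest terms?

446/101

Fold from the inside: start with 8/1.
  2 + 1/8 = 17/8
  2 + 8/17 = 42/17
  2 + 17/42 = 101/42
  4 + 42/101 = 446/101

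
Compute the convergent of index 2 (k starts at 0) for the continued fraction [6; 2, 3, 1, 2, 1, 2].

45/7

Using pₖ = aₖpₖ₋₁ + pₖ₋₂, qₖ = aₖqₖ₋₁ + qₖ₋₂ (with p₋₁=1, p₋₂=0, q₋₁=0, q₋₂=1):
  k=0: a=6, p=6, q=1
  k=1: a=2, p=13, q=2
  k=2: a=3, p=45, q=7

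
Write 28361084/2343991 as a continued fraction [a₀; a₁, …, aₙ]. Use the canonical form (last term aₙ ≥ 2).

28361084 = 12*2343991 + 233192
2343991 = 10*233192 + 12071
233192 = 19*12071 + 3843
12071 = 3*3843 + 542
3843 = 7*542 + 49
542 = 11*49 + 3
49 = 16*3 + 1
3 = 3*1 + 0  (stop)
So 28361084/2343991 = [12; 10, 19, 3, 7, 11, 16, 3].

[12; 10, 19, 3, 7, 11, 16, 3]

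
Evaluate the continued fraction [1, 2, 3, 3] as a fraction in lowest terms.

33/23

Fold from the inside: start with 3/1.
  3 + 1/3 = 10/3
  2 + 3/10 = 23/10
  1 + 10/23 = 33/23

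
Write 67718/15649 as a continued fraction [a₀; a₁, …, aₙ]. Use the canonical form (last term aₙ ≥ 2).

[4; 3, 18, 10, 9, 3]

67718 = 4×15649 + 5122
15649 = 3×5122 + 283
5122 = 18×283 + 28
283 = 10×28 + 3
28 = 9×3 + 1
3 = 3×1 + 0  (stop)
So 67718/15649 = [4; 3, 18, 10, 9, 3].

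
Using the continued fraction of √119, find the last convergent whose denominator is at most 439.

√119 = [10; 1, 9, 1, 20, …] (period length 4).
Convergents:
  p_0/q_0 = 10/1
  p_1/q_1 = 11/1
  p_2/q_2 = 109/10
  p_3/q_3 = 120/11
  p_4/q_4 = 2509/230
  p_5/q_5 = 2629/241
  p_6/q_6 = 26170/2399
q_5 = 241 ≤ 439 < 2399 = q_6, so the answer is 2629/241.

2629/241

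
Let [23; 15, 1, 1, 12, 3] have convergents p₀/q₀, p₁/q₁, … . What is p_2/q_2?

369/16

Using pₖ = aₖpₖ₋₁ + pₖ₋₂, qₖ = aₖqₖ₋₁ + qₖ₋₂ (with p₋₁=1, p₋₂=0, q₋₁=0, q₋₂=1):
  k=0: a=23, p=23, q=1
  k=1: a=15, p=346, q=15
  k=2: a=1, p=369, q=16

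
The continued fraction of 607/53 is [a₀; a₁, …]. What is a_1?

607 = 11·53 + 24   →  a_0 = 11
53 = 2·24 + 5   →  a_1 = 2

2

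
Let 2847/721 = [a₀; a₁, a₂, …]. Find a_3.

2

2847 = 3·721 + 684   →  a_0 = 3
721 = 1·684 + 37   →  a_1 = 1
684 = 18·37 + 18   →  a_2 = 18
37 = 2·18 + 1   →  a_3 = 2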